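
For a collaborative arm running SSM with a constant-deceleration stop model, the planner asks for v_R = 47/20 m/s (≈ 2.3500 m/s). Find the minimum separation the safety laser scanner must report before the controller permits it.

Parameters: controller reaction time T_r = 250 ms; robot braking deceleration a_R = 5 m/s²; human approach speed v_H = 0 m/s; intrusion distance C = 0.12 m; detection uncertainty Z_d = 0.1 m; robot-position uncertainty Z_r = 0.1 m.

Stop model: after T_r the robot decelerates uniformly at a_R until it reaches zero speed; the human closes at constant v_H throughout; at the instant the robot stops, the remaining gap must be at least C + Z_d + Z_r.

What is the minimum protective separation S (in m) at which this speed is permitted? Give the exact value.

stop time T_s = (47/20)/5 = 0.4700 s
robot covers v_R·T_r = 2.3500·0.2500 = 0.5875 m before braking
braking distance = 2.3500²/(2·5.0000) = 0.5523 m
human closes 0.0000·0.7200 = 0.0000 m
margins: 0.1200+0.1000+0.1000 = 0.3200 m
S_min ≈ 0.5875+0.5523+0.0000+0.3200  ⇒  S_min = 5839/4000 m

S_min = 5839/4000 m = 1.4598 m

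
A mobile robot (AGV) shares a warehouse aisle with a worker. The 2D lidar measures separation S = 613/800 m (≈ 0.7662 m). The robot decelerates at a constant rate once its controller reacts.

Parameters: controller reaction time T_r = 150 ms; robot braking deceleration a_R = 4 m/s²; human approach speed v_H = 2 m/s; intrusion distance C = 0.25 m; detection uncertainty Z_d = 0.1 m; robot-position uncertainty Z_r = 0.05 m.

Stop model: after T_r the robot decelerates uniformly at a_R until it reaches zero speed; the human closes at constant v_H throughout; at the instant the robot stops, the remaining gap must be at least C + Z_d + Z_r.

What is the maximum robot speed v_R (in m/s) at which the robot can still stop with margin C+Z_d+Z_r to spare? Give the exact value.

v_R_max = 1/10 m/s = 0.1000 m/s

at the boundary: (1/8)·v² + (13/20)·v + (-53/800) = 0
  disc = (13/20)² − 4·(1/8)·(-53/800) = 729/1600 ; √disc = 27/40
  v_R = (−(13/20) + 27/40) / (2·(1/8)) = 1/10 m/s
check:
T_s = v_R/a_R = (1/10)/4 = 0.0250 s
reaction-phase robot travel = 0.1000·0.1500 = 0.0150 m
robot under decel: 0.1000²/(2·4.0000) = 0.0013 m
person approaches 2.0000·(0.1500+0.0250) = 0.3500 m
C+Z_d+Z_r = 0.2500+0.1000+0.0500 = 0.4000 m
sum ≈ 0.0150+0.0013+0.3500+0.4000 ≈ 0.7662 m = S ✓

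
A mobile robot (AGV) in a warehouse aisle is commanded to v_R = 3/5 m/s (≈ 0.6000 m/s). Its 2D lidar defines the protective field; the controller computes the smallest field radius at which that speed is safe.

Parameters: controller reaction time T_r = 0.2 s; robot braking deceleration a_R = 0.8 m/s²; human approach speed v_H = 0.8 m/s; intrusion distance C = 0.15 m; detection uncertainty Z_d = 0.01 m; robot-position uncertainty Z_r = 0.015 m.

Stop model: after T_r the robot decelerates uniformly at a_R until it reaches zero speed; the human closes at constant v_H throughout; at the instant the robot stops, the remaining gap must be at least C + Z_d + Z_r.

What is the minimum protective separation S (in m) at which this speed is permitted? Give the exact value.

braking lasts T_s = (3/5)/(4/5) = 0.7500 s
reaction-phase robot travel = 0.6000·0.2000 = 0.1200 m
braking distance = 0.6000²/(2·0.8000) = 0.2250 m
person approaches 0.8000·(0.2000+0.7500) = 0.7600 m
margins: 0.1500+0.0100+0.0150 = 0.1750 m
S_min ≈ 0.1200+0.2250+0.7600+0.1750  ⇒  S_min = 32/25 m

S_min = 32/25 m = 1.2800 m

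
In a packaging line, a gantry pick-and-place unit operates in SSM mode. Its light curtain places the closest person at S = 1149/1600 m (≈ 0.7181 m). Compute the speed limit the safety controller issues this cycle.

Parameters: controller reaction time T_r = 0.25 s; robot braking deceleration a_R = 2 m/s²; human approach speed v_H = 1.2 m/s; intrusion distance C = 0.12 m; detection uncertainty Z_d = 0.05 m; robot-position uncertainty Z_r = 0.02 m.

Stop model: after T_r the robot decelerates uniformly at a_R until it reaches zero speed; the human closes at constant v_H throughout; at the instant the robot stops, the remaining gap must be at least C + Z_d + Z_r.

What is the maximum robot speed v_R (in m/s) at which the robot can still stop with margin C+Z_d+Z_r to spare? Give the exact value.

quadratic (1/4)·v² + (17/20)·v + (-73/320) = 0
  disc = (17/20)² − 4·(1/4)·(-73/320) = 1521/1600 ; √disc = 39/40
  v_R = (−(17/20) + 39/40) / (2·(1/4)) = 1/4 m/s
check:
T_s = v_R/a_R = (1/4)/2 = 0.1250 s
robot in T_r: 0.2500·0.2500 = 0.0625 m
braking distance = 0.2500²/(2·2.0000) = 0.0156 m
human closes 1.2000·0.3750 = 0.4500 m
C+Z_d+Z_r = 0.1200+0.0500+0.0200 = 0.1900 m
sum ≈ 0.0625+0.0156+0.4500+0.1900 ≈ 0.7181 m = S ✓

v_R_max = 1/4 m/s = 0.2500 m/s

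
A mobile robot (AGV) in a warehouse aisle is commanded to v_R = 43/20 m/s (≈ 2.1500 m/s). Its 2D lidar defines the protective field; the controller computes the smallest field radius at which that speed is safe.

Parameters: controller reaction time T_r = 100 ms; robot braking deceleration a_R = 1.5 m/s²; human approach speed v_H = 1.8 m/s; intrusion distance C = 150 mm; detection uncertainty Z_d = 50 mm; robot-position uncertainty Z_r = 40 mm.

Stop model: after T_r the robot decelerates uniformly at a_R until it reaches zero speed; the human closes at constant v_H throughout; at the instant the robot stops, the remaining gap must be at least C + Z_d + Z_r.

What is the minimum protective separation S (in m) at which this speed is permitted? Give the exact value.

stop time T_s = (43/20)/(3/2) = 1.4333 s
reaction-phase robot travel = 2.1500·0.1000 = 0.2150 m
braking distance = 2.1500²/(2·1.5000) = 1.5408 m
person approaches 1.8000·(0.1000+1.4333) = 2.7600 m
C+Z_d+Z_r = 0.1500+0.0500+0.0400 = 0.2400 m
S_min ≈ 0.2150+1.5408+2.7600+0.2400  ⇒  S_min = 5707/1200 m

S_min = 5707/1200 m = 4.7558 m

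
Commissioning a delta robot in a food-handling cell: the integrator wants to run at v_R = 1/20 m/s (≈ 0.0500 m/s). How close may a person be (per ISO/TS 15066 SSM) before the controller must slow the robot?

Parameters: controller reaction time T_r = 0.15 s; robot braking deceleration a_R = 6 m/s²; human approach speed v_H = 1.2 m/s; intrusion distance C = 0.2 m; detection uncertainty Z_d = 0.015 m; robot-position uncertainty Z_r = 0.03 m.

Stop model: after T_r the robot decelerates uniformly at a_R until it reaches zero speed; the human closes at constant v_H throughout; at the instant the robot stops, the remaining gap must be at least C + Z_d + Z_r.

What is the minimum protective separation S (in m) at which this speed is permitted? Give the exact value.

braking lasts T_s = (1/20)/6 = 0.0083 s
robot covers v_R·T_r = 0.0500·0.1500 = 0.0075 m before braking
braking distance = 0.0500²/(2·6.0000) = 0.0002 m
person approaches 1.2000·(0.1500+0.0083) = 0.1900 m
margins: 0.2000+0.0150+0.0300 = 0.2450 m
S_min ≈ 0.0075+0.0002+0.1900+0.2450  ⇒  S_min = 85/192 m

S_min = 85/192 m = 0.4427 m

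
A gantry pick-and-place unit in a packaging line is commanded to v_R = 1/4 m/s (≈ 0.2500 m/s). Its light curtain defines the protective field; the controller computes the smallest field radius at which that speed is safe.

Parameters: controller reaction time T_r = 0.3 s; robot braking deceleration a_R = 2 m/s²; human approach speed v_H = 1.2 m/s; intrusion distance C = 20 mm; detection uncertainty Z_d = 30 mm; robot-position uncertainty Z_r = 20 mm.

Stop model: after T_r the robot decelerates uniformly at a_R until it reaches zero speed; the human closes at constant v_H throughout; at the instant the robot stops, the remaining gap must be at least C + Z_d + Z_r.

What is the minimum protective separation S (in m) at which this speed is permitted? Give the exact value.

braking lasts T_s = (1/4)/2 = 0.1250 s
reaction-phase robot travel = 0.2500·0.3000 = 0.0750 m
braking distance = 0.2500²/(2·2.0000) = 0.0156 m
person approaches 1.2000·(0.3000+0.1250) = 0.5100 m
C+Z_d+Z_r = 0.0200+0.0300+0.0200 = 0.0700 m
S_min ≈ 0.0750+0.0156+0.5100+0.0700  ⇒  S_min = 1073/1600 m

S_min = 1073/1600 m = 0.6706 m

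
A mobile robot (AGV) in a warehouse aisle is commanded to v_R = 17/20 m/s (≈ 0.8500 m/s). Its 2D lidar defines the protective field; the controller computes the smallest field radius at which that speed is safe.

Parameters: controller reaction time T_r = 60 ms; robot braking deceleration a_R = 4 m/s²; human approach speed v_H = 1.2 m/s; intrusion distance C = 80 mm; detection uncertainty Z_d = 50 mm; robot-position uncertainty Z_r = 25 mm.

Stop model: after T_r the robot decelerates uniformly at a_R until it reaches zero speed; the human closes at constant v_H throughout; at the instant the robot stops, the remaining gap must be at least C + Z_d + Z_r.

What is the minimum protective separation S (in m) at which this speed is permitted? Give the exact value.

S_min = 9973/16000 m = 0.6233 m

stop time T_s = (17/20)/4 = 0.2125 s
reaction-phase robot travel = 0.8500·0.0600 = 0.0510 m
braking distance = 0.8500²/(2·4.0000) = 0.0903 m
human closes 1.2000·0.2725 = 0.3270 m
residual clearance needed = 0.0800+0.0500+0.0250 = 0.1550 m
S_min ≈ 0.0510+0.0903+0.3270+0.1550  ⇒  S_min = 9973/16000 m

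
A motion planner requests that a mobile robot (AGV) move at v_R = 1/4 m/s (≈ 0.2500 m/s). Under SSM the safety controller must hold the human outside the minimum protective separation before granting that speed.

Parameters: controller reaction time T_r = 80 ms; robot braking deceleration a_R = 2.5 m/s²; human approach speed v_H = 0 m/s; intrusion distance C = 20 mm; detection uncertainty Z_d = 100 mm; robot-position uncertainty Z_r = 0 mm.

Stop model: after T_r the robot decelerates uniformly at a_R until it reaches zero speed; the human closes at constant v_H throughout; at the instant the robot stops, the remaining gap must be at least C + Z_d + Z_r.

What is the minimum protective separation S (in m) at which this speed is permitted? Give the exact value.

T_s = v_R/a_R = (1/4)/(5/2) = 0.1000 s
robot covers v_R·T_r = 0.2500·0.0800 = 0.0200 m before braking
robot under decel: 0.2500²/(2·2.5000) = 0.0125 m
human closes 0.0000·0.1800 = 0.0000 m
C+Z_d+Z_r = 0.0200+0.1000+0.0000 = 0.1200 m
S_min ≈ 0.0200+0.0125+0.0000+0.1200  ⇒  S_min = 61/400 m

S_min = 61/400 m = 0.1525 m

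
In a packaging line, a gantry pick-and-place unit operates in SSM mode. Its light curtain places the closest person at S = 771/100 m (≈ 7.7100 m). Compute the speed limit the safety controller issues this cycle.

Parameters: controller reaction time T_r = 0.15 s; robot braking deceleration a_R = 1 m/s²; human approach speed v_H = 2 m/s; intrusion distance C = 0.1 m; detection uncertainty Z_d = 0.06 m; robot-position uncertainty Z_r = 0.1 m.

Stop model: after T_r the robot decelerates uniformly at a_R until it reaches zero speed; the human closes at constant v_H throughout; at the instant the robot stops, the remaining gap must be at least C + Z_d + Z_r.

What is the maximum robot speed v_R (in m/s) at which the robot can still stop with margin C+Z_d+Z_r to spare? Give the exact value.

v_R_max = 11/5 m/s = 2.2000 m/s

collect terms ⇒ (1/2)·v_R² + (43/20)·v_R + (-143/20) = 0
  disc = (43/20)² − 4·(1/2)·(-143/20) = 7569/400 ; √disc = 87/20
  v_R = (−(43/20) + 87/20) / (2·(1/2)) = 11/5 m/s
check:
T_s = v_R/a_R = (11/5)/1 = 2.2000 s
robot covers v_R·T_r = 2.2000·0.1500 = 0.3300 m before braking
robot under decel: 2.2000²/(2·1.0000) = 2.4200 m
person approaches 2.0000·(0.1500+2.2000) = 4.7000 m
C+Z_d+Z_r = 0.1000+0.0600+0.1000 = 0.2600 m
sum ≈ 0.3300+2.4200+4.7000+0.2600 ≈ 7.7100 m = S ✓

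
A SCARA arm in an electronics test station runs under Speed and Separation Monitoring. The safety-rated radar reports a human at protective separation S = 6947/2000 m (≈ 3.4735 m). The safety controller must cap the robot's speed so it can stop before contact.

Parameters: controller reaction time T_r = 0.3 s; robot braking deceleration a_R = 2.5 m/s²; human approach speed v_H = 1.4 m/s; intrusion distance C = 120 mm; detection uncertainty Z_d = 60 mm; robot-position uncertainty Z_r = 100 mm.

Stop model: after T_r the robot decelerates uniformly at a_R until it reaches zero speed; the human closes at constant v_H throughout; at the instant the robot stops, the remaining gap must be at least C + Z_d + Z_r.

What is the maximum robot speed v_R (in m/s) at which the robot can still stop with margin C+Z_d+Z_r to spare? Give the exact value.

quadratic (1/5)·v² + (43/50)·v + (-5547/2000) = 0
  disc = (43/50)² − 4·(1/5)·(-5547/2000) = 1849/625 ; √disc = 43/25
  v_R = (−(43/50) + 43/25) / (2·(1/5)) = 43/20 m/s
check:
stop time T_s = (43/20)/(5/2) = 0.8600 s
reaction-phase robot travel = 2.1500·0.3000 = 0.6450 m
robot covers 2.1500·0.8600 − ½·2.5000·0.8600² = 0.9245 m while stopping
human closes 1.4000·1.1600 = 1.6240 m
residual clearance needed = 0.1200+0.0600+0.1000 = 0.2800 m
sum ≈ 0.6450+0.9245+1.6240+0.2800 ≈ 3.4735 m = S ✓

v_R_max = 43/20 m/s = 2.1500 m/s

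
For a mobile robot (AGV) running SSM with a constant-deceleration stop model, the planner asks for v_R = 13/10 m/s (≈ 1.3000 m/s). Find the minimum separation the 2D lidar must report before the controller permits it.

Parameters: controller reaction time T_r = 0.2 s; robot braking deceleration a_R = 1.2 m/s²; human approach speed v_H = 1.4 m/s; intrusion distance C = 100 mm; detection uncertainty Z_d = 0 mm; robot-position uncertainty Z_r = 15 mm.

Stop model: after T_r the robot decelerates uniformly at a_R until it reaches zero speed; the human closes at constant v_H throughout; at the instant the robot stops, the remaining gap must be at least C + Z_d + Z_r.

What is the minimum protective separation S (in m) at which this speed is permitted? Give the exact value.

S_min = 3451/1200 m = 2.8758 m

T_s = v_R/a_R = (13/10)/(6/5) = 1.0833 s
robot in T_r: 1.3000·0.2000 = 0.2600 m
robot covers 1.3000·1.0833 − ½·1.2000·1.0833² = 0.7042 m while stopping
human over T_r+T_s: 1.4000·(0.2000+1.0833) = 1.7967 m
residual clearance needed = 0.1000+0.0000+0.0150 = 0.1150 m
S_min ≈ 0.2600+0.7042+1.7967+0.1150  ⇒  S_min = 3451/1200 m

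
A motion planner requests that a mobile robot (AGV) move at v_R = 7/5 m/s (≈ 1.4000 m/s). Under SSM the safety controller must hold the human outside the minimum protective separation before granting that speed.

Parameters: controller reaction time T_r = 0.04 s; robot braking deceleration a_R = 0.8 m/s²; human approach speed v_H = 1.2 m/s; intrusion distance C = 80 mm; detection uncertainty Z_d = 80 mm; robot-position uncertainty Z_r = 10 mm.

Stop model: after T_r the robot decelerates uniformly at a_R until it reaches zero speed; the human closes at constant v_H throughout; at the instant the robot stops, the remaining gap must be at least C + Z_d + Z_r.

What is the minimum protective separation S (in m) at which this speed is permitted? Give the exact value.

S_min = 3599/1000 m = 3.5990 m

braking lasts T_s = (7/5)/(4/5) = 1.7500 s
reaction-phase robot travel = 1.4000·0.0400 = 0.0560 m
robot under decel: 1.4000²/(2·0.8000) = 1.2250 m
human over T_r+T_s: 1.2000·(0.0400+1.7500) = 2.1480 m
margins: 0.0800+0.0800+0.0100 = 0.1700 m
S_min ≈ 0.0560+1.2250+2.1480+0.1700  ⇒  S_min = 3599/1000 m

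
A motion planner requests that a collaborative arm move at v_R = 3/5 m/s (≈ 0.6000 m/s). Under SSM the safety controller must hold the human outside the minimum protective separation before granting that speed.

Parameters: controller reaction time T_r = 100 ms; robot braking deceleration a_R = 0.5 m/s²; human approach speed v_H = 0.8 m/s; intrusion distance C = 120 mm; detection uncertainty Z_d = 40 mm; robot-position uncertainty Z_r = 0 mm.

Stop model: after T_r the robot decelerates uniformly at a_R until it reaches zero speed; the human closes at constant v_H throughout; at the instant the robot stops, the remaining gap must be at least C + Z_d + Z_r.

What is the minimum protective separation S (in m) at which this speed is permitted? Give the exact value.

T_s = v_R/a_R = (3/5)/(1/2) = 1.2000 s
robot in T_r: 0.6000·0.1000 = 0.0600 m
braking distance = 0.6000²/(2·0.5000) = 0.3600 m
human over T_r+T_s: 0.8000·(0.1000+1.2000) = 1.0400 m
margins: 0.1200+0.0400+0.0000 = 0.1600 m
S_min ≈ 0.0600+0.3600+1.0400+0.1600  ⇒  S_min = 81/50 m

S_min = 81/50 m = 1.6200 m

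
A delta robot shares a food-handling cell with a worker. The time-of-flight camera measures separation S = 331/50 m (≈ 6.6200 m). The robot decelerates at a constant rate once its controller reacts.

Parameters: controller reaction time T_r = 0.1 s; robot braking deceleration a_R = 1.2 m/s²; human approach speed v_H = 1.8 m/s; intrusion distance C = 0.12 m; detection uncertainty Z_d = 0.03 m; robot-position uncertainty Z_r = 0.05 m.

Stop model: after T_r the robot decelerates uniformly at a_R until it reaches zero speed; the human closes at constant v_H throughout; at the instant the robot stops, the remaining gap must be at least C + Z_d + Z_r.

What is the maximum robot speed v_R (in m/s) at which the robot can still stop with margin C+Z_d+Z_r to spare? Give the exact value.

at the boundary: (5/12)·v² + (8/5)·v + (-156/25) = 0
  disc = (8/5)² − 4·(5/12)·(-156/25) = 324/25 ; √disc = 18/5
  v_R = (−(8/5) + 18/5) / (2·(5/12)) = 12/5 m/s
check:
braking lasts T_s = (12/5)/(6/5) = 2.0000 s
robot in T_r: 2.4000·0.1000 = 0.2400 m
braking distance = 2.4000²/(2·1.2000) = 2.4000 m
human over T_r+T_s: 1.8000·(0.1000+2.0000) = 3.7800 m
margins: 0.1200+0.0300+0.0500 = 0.2000 m
sum ≈ 0.2400+2.4000+3.7800+0.2000 ≈ 6.6200 m = S ✓

v_R_max = 12/5 m/s = 2.4000 m/s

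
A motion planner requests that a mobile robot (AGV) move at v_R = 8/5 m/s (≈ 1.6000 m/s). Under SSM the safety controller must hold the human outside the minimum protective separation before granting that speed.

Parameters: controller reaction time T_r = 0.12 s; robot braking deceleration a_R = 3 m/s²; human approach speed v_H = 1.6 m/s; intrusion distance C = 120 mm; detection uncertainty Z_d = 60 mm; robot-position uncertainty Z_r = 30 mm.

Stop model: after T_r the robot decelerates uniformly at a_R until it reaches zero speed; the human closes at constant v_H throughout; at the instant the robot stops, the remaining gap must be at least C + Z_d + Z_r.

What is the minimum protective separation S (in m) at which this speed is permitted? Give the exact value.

T_s = v_R/a_R = (8/5)/3 = 0.5333 s
reaction-phase robot travel = 1.6000·0.1200 = 0.1920 m
braking distance = 1.6000²/(2·3.0000) = 0.4267 m
human over T_r+T_s: 1.6000·(0.1200+0.5333) = 1.0453 m
C+Z_d+Z_r = 0.1200+0.0600+0.0300 = 0.2100 m
S_min ≈ 0.1920+0.4267+1.0453+0.2100  ⇒  S_min = 937/500 m

S_min = 937/500 m = 1.8740 m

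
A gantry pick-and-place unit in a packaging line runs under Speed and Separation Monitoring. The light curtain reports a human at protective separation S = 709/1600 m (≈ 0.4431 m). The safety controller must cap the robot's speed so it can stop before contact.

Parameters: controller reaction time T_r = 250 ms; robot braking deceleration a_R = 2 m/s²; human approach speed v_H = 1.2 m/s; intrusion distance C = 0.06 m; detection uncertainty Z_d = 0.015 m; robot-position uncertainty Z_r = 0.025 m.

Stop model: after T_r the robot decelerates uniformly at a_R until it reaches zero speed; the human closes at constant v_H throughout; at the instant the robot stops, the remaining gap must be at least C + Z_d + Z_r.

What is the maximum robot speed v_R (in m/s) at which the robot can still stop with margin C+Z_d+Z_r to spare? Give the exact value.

v_R_max = 1/20 m/s = 0.0500 m/s

quadratic (1/4)·v² + (17/20)·v + (-69/1600) = 0
  disc = (17/20)² − 4·(1/4)·(-69/1600) = 49/64 ; √disc = 7/8
  v_R = (−(17/20) + 7/8) / (2·(1/4)) = 1/20 m/s
check:
stop time T_s = (1/20)/2 = 0.0250 s
reaction-phase robot travel = 0.0500·0.2500 = 0.0125 m
robot covers 0.0500·0.0250 − ½·2.0000·0.0250² = 0.0006 m while stopping
human over T_r+T_s: 1.2000·(0.2500+0.0250) = 0.3300 m
margins: 0.0600+0.0150+0.0250 = 0.1000 m
sum ≈ 0.0125+0.0006+0.3300+0.1000 ≈ 0.4431 m = S ✓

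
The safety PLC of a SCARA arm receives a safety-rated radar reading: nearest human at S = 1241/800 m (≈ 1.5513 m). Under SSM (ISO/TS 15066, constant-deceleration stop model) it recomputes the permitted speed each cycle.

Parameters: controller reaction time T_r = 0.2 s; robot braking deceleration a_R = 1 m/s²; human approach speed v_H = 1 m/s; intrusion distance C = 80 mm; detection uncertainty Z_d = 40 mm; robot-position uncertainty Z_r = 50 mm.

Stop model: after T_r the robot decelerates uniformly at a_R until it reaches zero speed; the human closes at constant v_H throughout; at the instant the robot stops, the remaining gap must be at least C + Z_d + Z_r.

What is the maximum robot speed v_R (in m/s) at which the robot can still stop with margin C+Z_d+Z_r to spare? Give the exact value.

v_R_max = 3/4 m/s = 0.7500 m/s

at the boundary: (1/2)·v² + (6/5)·v + (-189/160) = 0
  disc = (6/5)² − 4·(1/2)·(-189/160) = 1521/400 ; √disc = 39/20
  v_R = (−(6/5) + 39/20) / (2·(1/2)) = 3/4 m/s
check:
T_s = v_R/a_R = (3/4)/1 = 0.7500 s
robot covers v_R·T_r = 0.7500·0.2000 = 0.1500 m before braking
braking distance = 0.7500²/(2·1.0000) = 0.2812 m
human over T_r+T_s: 1.0000·(0.2000+0.7500) = 0.9500 m
C+Z_d+Z_r = 0.0800+0.0400+0.0500 = 0.1700 m
sum ≈ 0.1500+0.2812+0.9500+0.1700 ≈ 1.5513 m = S ✓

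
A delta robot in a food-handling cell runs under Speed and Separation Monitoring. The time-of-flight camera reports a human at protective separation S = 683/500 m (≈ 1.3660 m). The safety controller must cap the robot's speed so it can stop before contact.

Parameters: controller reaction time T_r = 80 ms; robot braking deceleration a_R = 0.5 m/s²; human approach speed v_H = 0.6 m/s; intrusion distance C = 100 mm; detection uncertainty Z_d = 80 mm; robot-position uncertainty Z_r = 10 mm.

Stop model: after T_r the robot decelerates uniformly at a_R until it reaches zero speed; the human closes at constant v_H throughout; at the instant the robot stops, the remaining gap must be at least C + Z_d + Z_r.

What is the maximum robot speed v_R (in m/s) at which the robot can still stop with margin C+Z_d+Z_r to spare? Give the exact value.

collect terms ⇒ (1)·v_R² + (32/25)·v_R + (-141/125) = 0
  disc = (32/25)² − 4·(1)·(-141/125) = 3844/625 ; √disc = 62/25
  v_R = (−(32/25) + 62/25) / (2·(1)) = 3/5 m/s
check:
braking lasts T_s = (3/5)/(1/2) = 1.2000 s
reaction-phase robot travel = 0.6000·0.0800 = 0.0480 m
robot covers 0.6000·1.2000 − ½·0.5000·1.2000² = 0.3600 m while stopping
human over T_r+T_s: 0.6000·(0.0800+1.2000) = 0.7680 m
residual clearance needed = 0.1000+0.0800+0.0100 = 0.1900 m
sum ≈ 0.0480+0.3600+0.7680+0.1900 ≈ 1.3660 m = S ✓

v_R_max = 3/5 m/s = 0.6000 m/s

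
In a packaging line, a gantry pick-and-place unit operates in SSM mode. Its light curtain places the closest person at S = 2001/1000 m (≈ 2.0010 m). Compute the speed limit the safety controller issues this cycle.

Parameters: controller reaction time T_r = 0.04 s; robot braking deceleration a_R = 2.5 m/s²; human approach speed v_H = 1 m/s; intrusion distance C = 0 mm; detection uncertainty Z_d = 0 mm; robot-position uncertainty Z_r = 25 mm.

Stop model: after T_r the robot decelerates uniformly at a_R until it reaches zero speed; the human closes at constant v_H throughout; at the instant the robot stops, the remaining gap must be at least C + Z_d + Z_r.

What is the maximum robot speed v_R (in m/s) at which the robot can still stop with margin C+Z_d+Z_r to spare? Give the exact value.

v_R_max = 11/5 m/s = 2.2000 m/s

at the boundary: (1/5)·v² + (11/25)·v + (-242/125) = 0
  disc = (11/25)² − 4·(1/5)·(-242/125) = 1089/625 ; √disc = 33/25
  v_R = (−(11/25) + 33/25) / (2·(1/5)) = 11/5 m/s
check:
stop time T_s = (11/5)/(5/2) = 0.8800 s
robot in T_r: 2.2000·0.0400 = 0.0880 m
robot covers 2.2000·0.8800 − ½·2.5000·0.8800² = 0.9680 m while stopping
person approaches 1.0000·(0.0400+0.8800) = 0.9200 m
margins: 0.0000+0.0000+0.0250 = 0.0250 m
sum ≈ 0.0880+0.9680+0.9200+0.0250 ≈ 2.0010 m = S ✓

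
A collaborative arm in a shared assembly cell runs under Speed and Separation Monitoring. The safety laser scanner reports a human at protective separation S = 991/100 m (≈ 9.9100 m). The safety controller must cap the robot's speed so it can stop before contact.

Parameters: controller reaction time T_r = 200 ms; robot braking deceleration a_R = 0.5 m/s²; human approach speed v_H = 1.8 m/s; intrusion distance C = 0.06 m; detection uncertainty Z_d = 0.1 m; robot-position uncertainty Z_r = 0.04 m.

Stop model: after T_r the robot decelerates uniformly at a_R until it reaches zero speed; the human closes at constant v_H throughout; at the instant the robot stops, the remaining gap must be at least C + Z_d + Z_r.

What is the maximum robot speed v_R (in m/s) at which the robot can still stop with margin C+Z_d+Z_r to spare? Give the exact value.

quadratic (1)·v² + (19/5)·v + (-187/20) = 0
  disc = (19/5)² − 4·(1)·(-187/20) = 1296/25 ; √disc = 36/5
  v_R = (−(19/5) + 36/5) / (2·(1)) = 17/10 m/s
check:
stop time T_s = (17/10)/(1/2) = 3.4000 s
robot in T_r: 1.7000·0.2000 = 0.3400 m
robot covers 1.7000·3.4000 − ½·0.5000·3.4000² = 2.8900 m while stopping
human closes 1.8000·3.6000 = 6.4800 m
C+Z_d+Z_r = 0.0600+0.1000+0.0400 = 0.2000 m
sum ≈ 0.3400+2.8900+6.4800+0.2000 ≈ 9.9100 m = S ✓

v_R_max = 17/10 m/s = 1.7000 m/s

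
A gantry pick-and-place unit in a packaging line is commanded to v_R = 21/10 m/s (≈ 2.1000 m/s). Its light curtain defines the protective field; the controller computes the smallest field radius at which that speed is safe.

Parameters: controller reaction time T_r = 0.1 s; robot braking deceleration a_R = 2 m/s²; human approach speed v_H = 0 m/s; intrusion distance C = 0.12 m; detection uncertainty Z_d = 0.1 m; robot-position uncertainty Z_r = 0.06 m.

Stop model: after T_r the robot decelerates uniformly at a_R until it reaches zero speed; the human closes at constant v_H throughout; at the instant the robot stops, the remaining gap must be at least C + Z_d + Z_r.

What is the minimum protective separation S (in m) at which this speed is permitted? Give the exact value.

S_min = 637/400 m = 1.5925 m

braking lasts T_s = (21/10)/2 = 1.0500 s
robot covers v_R·T_r = 2.1000·0.1000 = 0.2100 m before braking
robot covers 2.1000·1.0500 − ½·2.0000·1.0500² = 1.1025 m while stopping
human closes 0.0000·1.1500 = 0.0000 m
margins: 0.1200+0.1000+0.0600 = 0.2800 m
S_min ≈ 0.2100+1.1025+0.0000+0.2800  ⇒  S_min = 637/400 m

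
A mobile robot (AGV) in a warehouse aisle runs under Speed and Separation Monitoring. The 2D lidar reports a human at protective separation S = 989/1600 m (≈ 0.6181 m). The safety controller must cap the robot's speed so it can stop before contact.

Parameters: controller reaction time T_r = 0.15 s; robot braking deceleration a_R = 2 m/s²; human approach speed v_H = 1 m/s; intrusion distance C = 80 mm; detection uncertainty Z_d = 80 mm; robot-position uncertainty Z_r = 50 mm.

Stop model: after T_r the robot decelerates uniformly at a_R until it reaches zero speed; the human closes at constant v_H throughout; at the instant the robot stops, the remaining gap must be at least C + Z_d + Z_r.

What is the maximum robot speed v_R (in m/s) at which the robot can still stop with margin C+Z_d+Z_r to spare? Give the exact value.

collect terms ⇒ (1/4)·v_R² + (13/20)·v_R + (-413/1600) = 0
  disc = (13/20)² − 4·(1/4)·(-413/1600) = 1089/1600 ; √disc = 33/40
  v_R = (−(13/20) + 33/40) / (2·(1/4)) = 7/20 m/s
check:
stop time T_s = (7/20)/2 = 0.1750 s
robot in T_r: 0.3500·0.1500 = 0.0525 m
braking distance = 0.3500²/(2·2.0000) = 0.0306 m
person approaches 1.0000·(0.1500+0.1750) = 0.3250 m
C+Z_d+Z_r = 0.0800+0.0800+0.0500 = 0.2100 m
sum ≈ 0.0525+0.0306+0.3250+0.2100 ≈ 0.6181 m = S ✓

v_R_max = 7/20 m/s = 0.3500 m/s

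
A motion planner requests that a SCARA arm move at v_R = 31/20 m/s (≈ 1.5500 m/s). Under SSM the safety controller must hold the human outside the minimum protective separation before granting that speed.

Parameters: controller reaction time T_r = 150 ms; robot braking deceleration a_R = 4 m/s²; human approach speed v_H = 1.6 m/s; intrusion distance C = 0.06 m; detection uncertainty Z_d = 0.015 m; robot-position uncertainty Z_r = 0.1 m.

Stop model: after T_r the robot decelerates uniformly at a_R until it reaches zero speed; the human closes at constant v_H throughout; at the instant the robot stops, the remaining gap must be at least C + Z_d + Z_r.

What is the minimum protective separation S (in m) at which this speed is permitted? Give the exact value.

T_s = v_R/a_R = (31/20)/4 = 0.3875 s
reaction-phase robot travel = 1.5500·0.1500 = 0.2325 m
robot under decel: 1.5500²/(2·4.0000) = 0.3003 m
human closes 1.6000·0.5375 = 0.8600 m
C+Z_d+Z_r = 0.0600+0.0150+0.1000 = 0.1750 m
S_min ≈ 0.2325+0.3003+0.8600+0.1750  ⇒  S_min = 5017/3200 m

S_min = 5017/3200 m = 1.5678 m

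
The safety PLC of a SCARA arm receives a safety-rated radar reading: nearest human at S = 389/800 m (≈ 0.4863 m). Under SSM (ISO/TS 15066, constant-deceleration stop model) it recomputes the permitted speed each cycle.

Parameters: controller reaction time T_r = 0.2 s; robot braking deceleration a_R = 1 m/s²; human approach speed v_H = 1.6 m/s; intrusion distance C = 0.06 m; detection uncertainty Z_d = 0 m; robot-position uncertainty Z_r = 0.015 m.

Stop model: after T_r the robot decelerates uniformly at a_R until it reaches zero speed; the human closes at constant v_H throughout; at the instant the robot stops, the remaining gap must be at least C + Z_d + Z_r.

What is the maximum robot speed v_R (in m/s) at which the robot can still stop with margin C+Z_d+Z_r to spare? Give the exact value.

at the boundary: (1/2)·v² + (9/5)·v + (-73/800) = 0
  disc = (9/5)² − 4·(1/2)·(-73/800) = 1369/400 ; √disc = 37/20
  v_R = (−(9/5) + 37/20) / (2·(1/2)) = 1/20 m/s
check:
braking lasts T_s = (1/20)/1 = 0.0500 s
robot covers v_R·T_r = 0.0500·0.2000 = 0.0100 m before braking
robot under decel: 0.0500²/(2·1.0000) = 0.0013 m
human over T_r+T_s: 1.6000·(0.2000+0.0500) = 0.4000 m
residual clearance needed = 0.0600+0.0000+0.0150 = 0.0750 m
sum ≈ 0.0100+0.0013+0.4000+0.0750 ≈ 0.4863 m = S ✓

v_R_max = 1/20 m/s = 0.0500 m/s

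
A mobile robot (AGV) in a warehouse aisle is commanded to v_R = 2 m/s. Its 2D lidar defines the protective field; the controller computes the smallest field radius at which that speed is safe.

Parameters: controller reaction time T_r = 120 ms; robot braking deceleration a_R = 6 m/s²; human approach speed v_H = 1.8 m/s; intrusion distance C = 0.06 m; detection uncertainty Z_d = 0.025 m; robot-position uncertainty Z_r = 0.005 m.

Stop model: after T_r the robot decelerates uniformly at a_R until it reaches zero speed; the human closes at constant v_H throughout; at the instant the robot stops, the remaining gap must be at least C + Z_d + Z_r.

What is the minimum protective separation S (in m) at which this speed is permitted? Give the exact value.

S_min = 2219/1500 m = 1.4793 m

braking lasts T_s = 2/6 = 0.3333 s
robot in T_r: 2.0000·0.1200 = 0.2400 m
braking distance = 2.0000²/(2·6.0000) = 0.3333 m
human closes 1.8000·0.4533 = 0.8160 m
C+Z_d+Z_r = 0.0600+0.0250+0.0050 = 0.0900 m
S_min ≈ 0.2400+0.3333+0.8160+0.0900  ⇒  S_min = 2219/1500 m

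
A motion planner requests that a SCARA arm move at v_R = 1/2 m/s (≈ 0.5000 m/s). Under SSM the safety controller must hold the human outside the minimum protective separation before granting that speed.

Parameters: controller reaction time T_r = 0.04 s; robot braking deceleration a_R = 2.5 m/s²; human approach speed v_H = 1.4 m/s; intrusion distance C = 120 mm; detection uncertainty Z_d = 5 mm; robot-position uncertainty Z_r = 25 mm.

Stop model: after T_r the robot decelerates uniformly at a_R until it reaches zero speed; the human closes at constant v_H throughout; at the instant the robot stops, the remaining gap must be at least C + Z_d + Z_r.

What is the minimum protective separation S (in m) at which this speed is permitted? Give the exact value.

stop time T_s = (1/2)/(5/2) = 0.2000 s
robot covers v_R·T_r = 0.5000·0.0400 = 0.0200 m before braking
robot covers 0.5000·0.2000 − ½·2.5000·0.2000² = 0.0500 m while stopping
person approaches 1.4000·(0.0400+0.2000) = 0.3360 m
margins: 0.1200+0.0050+0.0250 = 0.1500 m
S_min ≈ 0.0200+0.0500+0.3360+0.1500  ⇒  S_min = 139/250 m

S_min = 139/250 m = 0.5560 m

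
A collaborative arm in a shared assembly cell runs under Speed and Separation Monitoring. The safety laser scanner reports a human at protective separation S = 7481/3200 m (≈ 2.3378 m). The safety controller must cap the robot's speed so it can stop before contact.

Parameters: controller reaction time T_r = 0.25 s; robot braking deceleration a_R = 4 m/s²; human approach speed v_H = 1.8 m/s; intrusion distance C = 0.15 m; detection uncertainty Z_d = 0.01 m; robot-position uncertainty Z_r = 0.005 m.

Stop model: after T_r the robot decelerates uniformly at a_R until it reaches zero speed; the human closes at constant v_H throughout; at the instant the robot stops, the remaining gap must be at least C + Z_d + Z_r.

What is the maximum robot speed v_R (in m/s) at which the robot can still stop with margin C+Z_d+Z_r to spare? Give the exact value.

at the boundary: (1/8)·v² + (7/10)·v + (-5513/3200) = 0
  disc = (7/10)² − 4·(1/8)·(-5513/3200) = 8649/6400 ; √disc = 93/80
  v_R = (−(7/10) + 93/80) / (2·(1/8)) = 37/20 m/s
check:
T_s = v_R/a_R = (37/20)/4 = 0.4625 s
robot in T_r: 1.8500·0.2500 = 0.4625 m
robot under decel: 1.8500²/(2·4.0000) = 0.4278 m
human closes 1.8000·0.7125 = 1.2825 m
residual clearance needed = 0.1500+0.0100+0.0050 = 0.1650 m
sum ≈ 0.4625+0.4278+1.2825+0.1650 ≈ 2.3378 m = S ✓

v_R_max = 37/20 m/s = 1.8500 m/s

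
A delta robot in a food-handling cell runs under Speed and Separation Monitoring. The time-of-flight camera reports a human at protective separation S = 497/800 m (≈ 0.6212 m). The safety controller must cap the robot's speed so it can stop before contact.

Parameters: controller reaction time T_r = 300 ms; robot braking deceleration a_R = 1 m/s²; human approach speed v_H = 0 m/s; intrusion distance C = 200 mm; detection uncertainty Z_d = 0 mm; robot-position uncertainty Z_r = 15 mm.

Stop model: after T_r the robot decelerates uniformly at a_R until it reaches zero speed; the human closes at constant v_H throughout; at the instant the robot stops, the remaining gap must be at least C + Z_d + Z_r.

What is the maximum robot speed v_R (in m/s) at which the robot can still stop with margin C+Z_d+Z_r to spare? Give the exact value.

at the boundary: (1/2)·v² + (3/10)·v + (-13/32) = 0
  disc = (3/10)² − 4·(1/2)·(-13/32) = 361/400 ; √disc = 19/20
  v_R = (−(3/10) + 19/20) / (2·(1/2)) = 13/20 m/s
check:
T_s = v_R/a_R = (13/20)/1 = 0.6500 s
reaction-phase robot travel = 0.6500·0.3000 = 0.1950 m
robot covers 0.6500·0.6500 − ½·1.0000·0.6500² = 0.2112 m while stopping
human over T_r+T_s: 0.0000·(0.3000+0.6500) = 0.0000 m
C+Z_d+Z_r = 0.2000+0.0000+0.0150 = 0.2150 m
sum ≈ 0.1950+0.2112+0.0000+0.2150 ≈ 0.6212 m = S ✓

v_R_max = 13/20 m/s = 0.6500 m/s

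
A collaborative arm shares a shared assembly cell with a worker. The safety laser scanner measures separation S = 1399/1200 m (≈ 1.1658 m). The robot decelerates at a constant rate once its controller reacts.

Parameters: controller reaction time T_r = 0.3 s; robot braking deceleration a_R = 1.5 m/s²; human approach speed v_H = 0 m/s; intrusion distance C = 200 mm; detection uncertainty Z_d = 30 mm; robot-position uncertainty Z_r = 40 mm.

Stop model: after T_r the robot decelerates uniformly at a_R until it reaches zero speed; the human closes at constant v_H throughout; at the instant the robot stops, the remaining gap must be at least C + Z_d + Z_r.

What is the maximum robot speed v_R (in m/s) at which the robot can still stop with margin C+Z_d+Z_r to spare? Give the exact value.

quadratic (1/3)·v² + (3/10)·v + (-43/48) = 0
  disc = (3/10)² − 4·(1/3)·(-43/48) = 289/225 ; √disc = 17/15
  v_R = (−(3/10) + 17/15) / (2·(1/3)) = 5/4 m/s
check:
stop time T_s = (5/4)/(3/2) = 0.8333 s
robot in T_r: 1.2500·0.3000 = 0.3750 m
robot covers 1.2500·0.8333 − ½·1.5000·0.8333² = 0.5208 m while stopping
human closes 0.0000·1.1333 = 0.0000 m
C+Z_d+Z_r = 0.2000+0.0300+0.0400 = 0.2700 m
sum ≈ 0.3750+0.5208+0.0000+0.2700 ≈ 1.1658 m = S ✓

v_R_max = 5/4 m/s = 1.2500 m/s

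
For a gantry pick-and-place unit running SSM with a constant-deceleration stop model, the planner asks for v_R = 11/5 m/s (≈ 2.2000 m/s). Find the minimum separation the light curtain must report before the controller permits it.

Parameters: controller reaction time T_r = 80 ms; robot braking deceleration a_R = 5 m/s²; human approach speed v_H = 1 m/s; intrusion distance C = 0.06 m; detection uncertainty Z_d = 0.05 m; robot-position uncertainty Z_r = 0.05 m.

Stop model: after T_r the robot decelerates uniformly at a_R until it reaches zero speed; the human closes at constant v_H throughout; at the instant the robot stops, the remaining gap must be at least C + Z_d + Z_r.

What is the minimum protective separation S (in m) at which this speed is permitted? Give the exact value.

stop time T_s = (11/5)/5 = 0.4400 s
reaction-phase robot travel = 2.2000·0.0800 = 0.1760 m
robot under decel: 2.2000²/(2·5.0000) = 0.4840 m
human over T_r+T_s: 1.0000·(0.0800+0.4400) = 0.5200 m
residual clearance needed = 0.0600+0.0500+0.0500 = 0.1600 m
S_min ≈ 0.1760+0.4840+0.5200+0.1600  ⇒  S_min = 67/50 m

S_min = 67/50 m = 1.3400 m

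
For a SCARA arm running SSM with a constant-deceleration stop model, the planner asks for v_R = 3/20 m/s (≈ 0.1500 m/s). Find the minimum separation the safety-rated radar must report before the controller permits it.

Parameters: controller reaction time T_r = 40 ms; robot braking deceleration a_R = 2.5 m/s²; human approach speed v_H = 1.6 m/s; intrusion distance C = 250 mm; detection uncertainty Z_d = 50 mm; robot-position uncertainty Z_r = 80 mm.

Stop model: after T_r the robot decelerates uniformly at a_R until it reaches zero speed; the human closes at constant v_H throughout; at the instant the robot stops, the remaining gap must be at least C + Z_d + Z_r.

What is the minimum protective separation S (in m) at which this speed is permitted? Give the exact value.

S_min = 1101/2000 m = 0.5505 m

braking lasts T_s = (3/20)/(5/2) = 0.0600 s
robot covers v_R·T_r = 0.1500·0.0400 = 0.0060 m before braking
robot under decel: 0.1500²/(2·2.5000) = 0.0045 m
human over T_r+T_s: 1.6000·(0.0400+0.0600) = 0.1600 m
residual clearance needed = 0.2500+0.0500+0.0800 = 0.3800 m
S_min ≈ 0.0060+0.0045+0.1600+0.3800  ⇒  S_min = 1101/2000 m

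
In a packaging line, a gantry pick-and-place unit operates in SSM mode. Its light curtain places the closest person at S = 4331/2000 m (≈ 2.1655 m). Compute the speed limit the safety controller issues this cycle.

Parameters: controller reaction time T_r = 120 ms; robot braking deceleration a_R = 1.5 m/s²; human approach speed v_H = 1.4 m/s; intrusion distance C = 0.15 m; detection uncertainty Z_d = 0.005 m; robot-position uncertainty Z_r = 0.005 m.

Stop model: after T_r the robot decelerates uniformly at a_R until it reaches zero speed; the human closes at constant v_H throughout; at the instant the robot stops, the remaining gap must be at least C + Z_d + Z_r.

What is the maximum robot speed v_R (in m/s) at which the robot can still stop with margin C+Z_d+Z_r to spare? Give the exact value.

v_R_max = 5/4 m/s = 1.2500 m/s

at the boundary: (1/3)·v² + (79/75)·v + (-147/80) = 0
  disc = (79/75)² − 4·(1/3)·(-147/80) = 80089/22500 ; √disc = 283/150
  v_R = (−(79/75) + 283/150) / (2·(1/3)) = 5/4 m/s
check:
T_s = v_R/a_R = (5/4)/(3/2) = 0.8333 s
robot covers v_R·T_r = 1.2500·0.1200 = 0.1500 m before braking
braking distance = 1.2500²/(2·1.5000) = 0.5208 m
human over T_r+T_s: 1.4000·(0.1200+0.8333) = 1.3347 m
C+Z_d+Z_r = 0.1500+0.0050+0.0050 = 0.1600 m
sum ≈ 0.1500+0.5208+1.3347+0.1600 ≈ 2.1655 m = S ✓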